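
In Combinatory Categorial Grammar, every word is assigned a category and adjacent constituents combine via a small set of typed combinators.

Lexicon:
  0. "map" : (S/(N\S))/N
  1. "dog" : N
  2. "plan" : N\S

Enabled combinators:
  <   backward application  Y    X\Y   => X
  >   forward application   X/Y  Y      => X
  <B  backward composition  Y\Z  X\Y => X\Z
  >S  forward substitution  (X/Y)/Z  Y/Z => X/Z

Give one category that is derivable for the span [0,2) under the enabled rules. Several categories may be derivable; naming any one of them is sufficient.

S/(N\S)

[0,3] S   >
  [0,2] S/(N\S)   >
    [0,1] "map" : (S/(N\S))/N
    [1,2] "dog" : N
  [2,3] "plan" : N\S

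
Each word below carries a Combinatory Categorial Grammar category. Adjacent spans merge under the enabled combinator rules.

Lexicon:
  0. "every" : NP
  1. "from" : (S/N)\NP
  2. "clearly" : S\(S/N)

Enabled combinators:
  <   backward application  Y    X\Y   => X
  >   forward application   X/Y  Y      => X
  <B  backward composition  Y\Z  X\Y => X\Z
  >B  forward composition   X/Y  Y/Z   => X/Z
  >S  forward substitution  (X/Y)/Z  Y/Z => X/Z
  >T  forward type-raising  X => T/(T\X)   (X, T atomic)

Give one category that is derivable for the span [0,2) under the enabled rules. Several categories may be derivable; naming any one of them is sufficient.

[0,3] S   <
  [0,2] S/N   <
    [0,1] "every" : NP
    [1,2] "from" : (S/N)\NP
  [2,3] "clearly" : S\(S/N)

S/N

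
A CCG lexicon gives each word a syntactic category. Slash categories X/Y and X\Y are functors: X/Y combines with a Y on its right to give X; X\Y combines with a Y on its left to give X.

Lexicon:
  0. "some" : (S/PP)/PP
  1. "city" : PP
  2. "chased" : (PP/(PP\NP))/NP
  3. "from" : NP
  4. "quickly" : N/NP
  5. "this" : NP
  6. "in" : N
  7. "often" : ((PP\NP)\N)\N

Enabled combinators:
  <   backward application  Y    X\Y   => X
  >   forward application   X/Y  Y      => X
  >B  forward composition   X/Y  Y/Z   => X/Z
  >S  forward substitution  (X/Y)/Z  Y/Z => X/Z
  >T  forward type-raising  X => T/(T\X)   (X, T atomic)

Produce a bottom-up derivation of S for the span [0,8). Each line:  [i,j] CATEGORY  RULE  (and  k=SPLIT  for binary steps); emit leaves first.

[0,1] (S/PP)/PP  lex  "some"
[1,2] PP  lex  "city"
[0,2] S/PP  >  k=1
[2,3] (PP/(PP\NP))/NP  lex  "chased"
[3,4] NP  lex  "from"
[2,4] PP/(PP\NP)  >  k=3
[4,5] N/NP  lex  "quickly"
[5,6] NP  lex  "this"
[4,6] N  >  k=5
[6,7] N  lex  "in"
[7,8] ((PP\NP)\N)\N  lex  "often"
[6,8] (PP\NP)\N  <  k=7
[4,8] PP\NP  <  k=6
[2,8] PP  >  k=4
[0,8] S  >  k=2

[0,8] S   >
  [0,2] S/PP   >
    [0,1] "some" : (S/PP)/PP
    [1,2] "city" : PP
  [2,8] PP   >
    [2,4] PP/(PP\NP)   >
      [2,3] "chased" : (PP/(PP\NP))/NP
      [3,4] "from" : NP
    [4,8] PP\NP   <
      [4,6] N   >
        [4,5] "quickly" : N/NP
        [5,6] "this" : NP
      [6,8] (PP\NP)\N   <
        [6,7] "in" : N
        [7,8] "often" : ((PP\NP)\N)\N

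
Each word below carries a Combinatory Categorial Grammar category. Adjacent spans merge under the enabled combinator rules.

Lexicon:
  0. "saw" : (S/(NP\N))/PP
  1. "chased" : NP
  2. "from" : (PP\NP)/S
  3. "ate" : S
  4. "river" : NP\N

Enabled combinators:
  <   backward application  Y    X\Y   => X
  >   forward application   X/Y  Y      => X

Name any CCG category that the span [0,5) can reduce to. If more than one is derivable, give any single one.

S

[0,5] S   >
  [0,4] S/(NP\N)   >
    [0,1] "saw" : (S/(NP\N))/PP
    [1,4] PP   <
      [1,2] "chased" : NP
      [2,4] PP\NP   >
        [2,3] "from" : (PP\NP)/S
        [3,4] "ate" : S
  [4,5] "river" : NP\N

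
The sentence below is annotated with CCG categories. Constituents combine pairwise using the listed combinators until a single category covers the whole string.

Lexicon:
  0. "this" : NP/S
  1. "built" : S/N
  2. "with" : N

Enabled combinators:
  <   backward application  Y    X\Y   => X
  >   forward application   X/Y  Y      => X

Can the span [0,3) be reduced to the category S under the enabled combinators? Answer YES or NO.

NO

NP/S S/N N
CKY chart[0,3] = {NP}; S ∉ chart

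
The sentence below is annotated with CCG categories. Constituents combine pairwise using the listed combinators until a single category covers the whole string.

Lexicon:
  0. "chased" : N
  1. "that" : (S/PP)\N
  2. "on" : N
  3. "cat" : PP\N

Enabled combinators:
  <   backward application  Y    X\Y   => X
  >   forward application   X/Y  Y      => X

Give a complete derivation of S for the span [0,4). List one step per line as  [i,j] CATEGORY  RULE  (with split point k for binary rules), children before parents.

[0,1] N  lex  "chased"
[1,2] (S/PP)\N  lex  "that"
[0,2] S/PP  <  k=1
[2,3] N  lex  "on"
[3,4] PP\N  lex  "cat"
[2,4] PP  <  k=3
[0,4] S  >  k=2

[0,4] S   >
  [0,2] S/PP   <
    [0,1] "chased" : N
    [1,2] "that" : (S/PP)\N
  [2,4] PP   <
    [2,3] "on" : N
    [3,4] "cat" : PP\N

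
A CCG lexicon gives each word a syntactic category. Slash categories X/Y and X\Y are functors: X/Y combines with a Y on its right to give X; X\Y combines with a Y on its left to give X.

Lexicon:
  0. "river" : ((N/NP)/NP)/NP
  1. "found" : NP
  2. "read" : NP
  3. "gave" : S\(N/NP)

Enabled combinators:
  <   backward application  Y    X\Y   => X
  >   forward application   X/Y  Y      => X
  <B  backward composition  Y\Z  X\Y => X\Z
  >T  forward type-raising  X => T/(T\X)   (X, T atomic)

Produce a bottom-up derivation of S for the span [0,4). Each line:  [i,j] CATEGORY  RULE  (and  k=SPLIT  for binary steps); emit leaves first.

[0,4] S   <
  [0,3] N/NP   >
    [0,2] (N/NP)/NP   >
      [0,1] "river" : ((N/NP)/NP)/NP
      [1,2] "found" : NP
    [2,3] "read" : NP
  [3,4] "gave" : S\(N/NP)

[0,1] ((N/NP)/NP)/NP  lex  "river"
[1,2] NP  lex  "found"
[0,2] (N/NP)/NP  >  k=1
[2,3] NP  lex  "read"
[0,3] N/NP  >  k=2
[3,4] S\(N/NP)  lex  "gave"
[0,4] S  <  k=3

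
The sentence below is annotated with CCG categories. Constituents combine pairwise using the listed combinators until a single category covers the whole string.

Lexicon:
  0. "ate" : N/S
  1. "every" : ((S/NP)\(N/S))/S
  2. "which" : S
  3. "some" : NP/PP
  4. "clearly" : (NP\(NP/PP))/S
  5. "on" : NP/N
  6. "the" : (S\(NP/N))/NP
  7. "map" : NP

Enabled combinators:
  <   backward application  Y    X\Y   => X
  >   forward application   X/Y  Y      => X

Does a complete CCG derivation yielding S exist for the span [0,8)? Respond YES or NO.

[0,8] S   >
  [0,3] S/NP   <
    [0,1] "ate" : N/S
    [1,3] (S/NP)\(N/S)   >
      [1,2] "every" : ((S/NP)\(N/S))/S
      [2,3] "which" : S
  [3,8] NP   <
    [3,4] "some" : NP/PP
    [4,8] NP\(NP/PP)   >
      [4,5] "clearly" : (NP\(NP/PP))/S
      [5,8] S   <
        [5,6] "on" : NP/N
        [6,8] S\(NP/N)   >
          [6,7] "the" : (S\(NP/N))/NP
          [7,8] "map" : NP

YES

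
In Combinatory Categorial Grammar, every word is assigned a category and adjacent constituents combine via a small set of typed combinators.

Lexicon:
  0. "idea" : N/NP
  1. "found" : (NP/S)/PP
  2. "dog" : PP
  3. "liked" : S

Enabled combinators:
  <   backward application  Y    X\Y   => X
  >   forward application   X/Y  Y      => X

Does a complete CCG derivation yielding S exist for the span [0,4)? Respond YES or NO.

NO

N/NP (NP/S)/PP PP S
CKY chart[0,4] = {N}; S ∉ chart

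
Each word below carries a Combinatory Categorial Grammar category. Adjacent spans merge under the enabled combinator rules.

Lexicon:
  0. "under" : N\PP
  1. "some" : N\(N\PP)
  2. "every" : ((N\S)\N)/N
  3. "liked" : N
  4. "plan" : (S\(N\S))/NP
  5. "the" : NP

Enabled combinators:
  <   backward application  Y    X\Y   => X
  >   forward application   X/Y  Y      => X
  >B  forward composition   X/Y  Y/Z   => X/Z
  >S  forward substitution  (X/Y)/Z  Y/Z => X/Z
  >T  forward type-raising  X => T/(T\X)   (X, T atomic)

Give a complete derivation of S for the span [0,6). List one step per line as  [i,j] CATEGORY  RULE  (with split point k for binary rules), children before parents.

[0,6] S   <
  [0,4] N\S   <
    [0,2] N   <
      [0,1] "under" : N\PP
      [1,2] "some" : N\(N\PP)
    [2,4] (N\S)\N   >
      [2,3] "every" : ((N\S)\N)/N
      [3,4] "liked" : N
  [4,6] S\(N\S)   >
    [4,5] "plan" : (S\(N\S))/NP
    [5,6] "the" : NP

[0,1] N\PP  lex  "under"
[1,2] N\(N\PP)  lex  "some"
[0,2] N  <  k=1
[2,3] ((N\S)\N)/N  lex  "every"
[3,4] N  lex  "liked"
[2,4] (N\S)\N  >  k=3
[0,4] N\S  <  k=2
[4,5] (S\(N\S))/NP  lex  "plan"
[5,6] NP  lex  "the"
[4,6] S\(N\S)  >  k=5
[0,6] S  <  k=4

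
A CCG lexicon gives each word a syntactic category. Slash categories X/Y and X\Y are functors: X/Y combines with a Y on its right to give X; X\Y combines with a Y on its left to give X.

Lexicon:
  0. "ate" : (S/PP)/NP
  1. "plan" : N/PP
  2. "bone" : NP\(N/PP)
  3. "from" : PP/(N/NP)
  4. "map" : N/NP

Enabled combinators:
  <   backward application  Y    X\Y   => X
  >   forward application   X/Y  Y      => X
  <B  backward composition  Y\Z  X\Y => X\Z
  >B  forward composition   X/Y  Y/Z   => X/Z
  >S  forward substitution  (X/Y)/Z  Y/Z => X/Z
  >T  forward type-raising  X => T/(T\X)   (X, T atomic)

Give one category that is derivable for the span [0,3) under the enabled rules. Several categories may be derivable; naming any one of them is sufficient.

[0,5] S   >
  [0,3] S/PP   >
    [0,1] "ate" : (S/PP)/NP
    [1,3] NP   <
      [1,2] "plan" : N/PP
      [2,3] "bone" : NP\(N/PP)
  [3,5] PP   >
    [3,4] "from" : PP/(N/NP)
    [4,5] "map" : N/NP

S/PP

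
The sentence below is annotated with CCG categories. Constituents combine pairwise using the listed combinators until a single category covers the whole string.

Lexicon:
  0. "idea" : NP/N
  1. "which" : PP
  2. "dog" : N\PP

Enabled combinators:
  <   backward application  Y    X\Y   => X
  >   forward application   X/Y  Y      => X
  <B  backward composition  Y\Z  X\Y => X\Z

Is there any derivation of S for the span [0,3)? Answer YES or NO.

NP/N PP N\PP
CKY chart[0,3] = {NP}; S ∉ chart

NO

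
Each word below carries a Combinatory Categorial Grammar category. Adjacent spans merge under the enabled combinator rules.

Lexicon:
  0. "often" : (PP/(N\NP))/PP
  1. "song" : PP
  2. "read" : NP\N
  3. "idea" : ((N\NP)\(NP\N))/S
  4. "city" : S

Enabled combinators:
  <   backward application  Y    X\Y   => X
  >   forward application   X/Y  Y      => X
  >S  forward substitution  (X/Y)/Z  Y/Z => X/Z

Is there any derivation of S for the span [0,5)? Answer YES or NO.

NO

(PP/(N\NP))/PP PP NP\N ((N\NP)\(NP\N))/S S
CKY chart[0,5] = {PP}; S ∉ chart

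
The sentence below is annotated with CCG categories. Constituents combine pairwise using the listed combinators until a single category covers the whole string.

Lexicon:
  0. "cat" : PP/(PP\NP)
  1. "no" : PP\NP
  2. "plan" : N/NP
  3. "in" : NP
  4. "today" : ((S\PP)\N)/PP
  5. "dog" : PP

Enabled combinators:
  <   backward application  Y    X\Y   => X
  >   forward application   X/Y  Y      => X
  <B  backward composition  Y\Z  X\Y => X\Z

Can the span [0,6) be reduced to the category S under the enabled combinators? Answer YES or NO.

YES

[0,6] S   <
  [0,2] PP   >
    [0,1] "cat" : PP/(PP\NP)
    [1,2] "no" : PP\NP
  [2,6] S\PP   <
    [2,4] N   >
      [2,3] "plan" : N/NP
      [3,4] "in" : NP
    [4,6] (S\PP)\N   >
      [4,5] "today" : ((S\PP)\N)/PP
      [5,6] "dog" : PP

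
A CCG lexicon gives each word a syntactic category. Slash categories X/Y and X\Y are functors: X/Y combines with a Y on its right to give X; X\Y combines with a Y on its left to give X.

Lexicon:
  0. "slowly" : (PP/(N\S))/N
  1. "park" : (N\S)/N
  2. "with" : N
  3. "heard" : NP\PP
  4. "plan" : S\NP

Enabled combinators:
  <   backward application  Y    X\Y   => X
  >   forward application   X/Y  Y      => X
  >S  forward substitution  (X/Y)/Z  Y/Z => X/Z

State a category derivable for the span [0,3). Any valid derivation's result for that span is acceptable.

[0,5] S   <
  [0,4] NP   <
    [0,3] PP   >
      [0,2] PP/N   >S
        [0,1] "slowly" : (PP/(N\S))/N
        [1,2] "park" : (N\S)/N
      [2,3] "with" : N
    [3,4] "heard" : NP\PP
  [4,5] "plan" : S\NP

PP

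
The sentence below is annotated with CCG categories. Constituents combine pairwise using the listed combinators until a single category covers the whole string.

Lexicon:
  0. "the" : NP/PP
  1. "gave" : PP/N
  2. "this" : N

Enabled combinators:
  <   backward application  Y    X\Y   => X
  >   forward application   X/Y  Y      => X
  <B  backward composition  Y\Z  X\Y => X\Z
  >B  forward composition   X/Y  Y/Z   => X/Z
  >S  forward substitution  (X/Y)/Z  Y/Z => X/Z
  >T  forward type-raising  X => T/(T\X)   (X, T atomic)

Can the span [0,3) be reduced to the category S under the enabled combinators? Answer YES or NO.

NP/PP PP/N N
CKY chart[0,3] = {N/(N\NP), NP, NP/(NP\NP), NP/(N\N), NP/(PP\PP), PP/(PP\NP), S/(S\NP)}; S ∉ chart

NO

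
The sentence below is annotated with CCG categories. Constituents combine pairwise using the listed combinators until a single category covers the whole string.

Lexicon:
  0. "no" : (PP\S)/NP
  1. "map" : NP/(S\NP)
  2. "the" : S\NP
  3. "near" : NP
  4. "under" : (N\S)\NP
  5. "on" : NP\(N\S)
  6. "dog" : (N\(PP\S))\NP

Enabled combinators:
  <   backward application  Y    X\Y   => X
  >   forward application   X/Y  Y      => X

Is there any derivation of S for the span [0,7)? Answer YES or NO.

NO

(PP\S)/NP NP/(S\NP) S\NP NP (N\S)\NP NP\(N\S) (N\(PP\S))\NP
CKY chart[0,7] = {N}; S ∉ chart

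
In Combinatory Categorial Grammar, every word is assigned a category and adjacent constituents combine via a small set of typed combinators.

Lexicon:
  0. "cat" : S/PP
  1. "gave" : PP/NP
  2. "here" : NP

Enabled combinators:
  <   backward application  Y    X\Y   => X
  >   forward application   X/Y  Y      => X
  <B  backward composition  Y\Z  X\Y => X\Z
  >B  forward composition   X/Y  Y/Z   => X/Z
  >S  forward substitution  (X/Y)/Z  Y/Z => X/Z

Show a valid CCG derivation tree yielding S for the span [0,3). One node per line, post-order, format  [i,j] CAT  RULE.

[0,3] S   >
  [0,1] "cat" : S/PP
  [1,3] PP   >
    [1,2] "gave" : PP/NP
    [2,3] "here" : NP

[0,1] S/PP  lex  "cat"
[1,2] PP/NP  lex  "gave"
[2,3] NP  lex  "here"
[1,3] PP  >  k=2
[0,3] S  >  k=1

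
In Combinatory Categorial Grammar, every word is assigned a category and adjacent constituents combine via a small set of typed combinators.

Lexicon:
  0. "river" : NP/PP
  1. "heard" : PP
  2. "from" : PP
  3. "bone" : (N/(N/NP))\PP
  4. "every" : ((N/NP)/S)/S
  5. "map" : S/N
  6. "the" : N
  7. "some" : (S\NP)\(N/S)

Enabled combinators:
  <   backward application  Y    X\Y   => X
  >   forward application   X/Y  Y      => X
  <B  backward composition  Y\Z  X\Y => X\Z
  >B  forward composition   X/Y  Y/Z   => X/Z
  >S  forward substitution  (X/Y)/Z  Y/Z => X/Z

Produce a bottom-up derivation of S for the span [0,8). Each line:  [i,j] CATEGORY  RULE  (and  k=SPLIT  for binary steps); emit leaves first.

[0,8] S   <
  [0,2] NP   >
    [0,1] "river" : NP/PP
    [1,2] "heard" : PP
  [2,8] S\NP   <
    [2,7] N/S   >B
      [2,4] N/(N/NP)   <
        [2,3] "from" : PP
        [3,4] "bone" : (N/(N/NP))\PP
      [4,7] (N/NP)/S   >
        [4,5] "every" : ((N/NP)/S)/S
        [5,7] S   >
          [5,6] "map" : S/N
          [6,7] "the" : N
    [7,8] "some" : (S\NP)\(N/S)

[0,1] NP/PP  lex  "river"
[1,2] PP  lex  "heard"
[0,2] NP  >  k=1
[2,3] PP  lex  "from"
[3,4] (N/(N/NP))\PP  lex  "bone"
[2,4] N/(N/NP)  <  k=3
[4,5] ((N/NP)/S)/S  lex  "every"
[5,6] S/N  lex  "map"
[6,7] N  lex  "the"
[5,7] S  >  k=6
[4,7] (N/NP)/S  >  k=5
[2,7] N/S  >B  k=4
[7,8] (S\NP)\(N/S)  lex  "some"
[2,8] S\NP  <  k=7
[0,8] S  <  k=2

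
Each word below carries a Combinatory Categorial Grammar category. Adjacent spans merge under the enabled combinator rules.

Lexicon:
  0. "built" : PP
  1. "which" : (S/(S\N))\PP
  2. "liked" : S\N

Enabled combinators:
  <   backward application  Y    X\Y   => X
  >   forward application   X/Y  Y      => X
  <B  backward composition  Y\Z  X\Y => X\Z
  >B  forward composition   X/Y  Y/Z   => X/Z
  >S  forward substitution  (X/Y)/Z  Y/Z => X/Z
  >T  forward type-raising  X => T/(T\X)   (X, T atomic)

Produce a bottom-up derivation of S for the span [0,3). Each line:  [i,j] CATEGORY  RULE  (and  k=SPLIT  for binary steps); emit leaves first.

[0,1] PP  lex  "built"
[1,2] (S/(S\N))\PP  lex  "which"
[0,2] S/(S\N)  <  k=1
[2,3] S\N  lex  "liked"
[0,3] S  >  k=2

[0,3] S   >
  [0,2] S/(S\N)   <
    [0,1] "built" : PP
    [1,2] "which" : (S/(S\N))\PP
  [2,3] "liked" : S\N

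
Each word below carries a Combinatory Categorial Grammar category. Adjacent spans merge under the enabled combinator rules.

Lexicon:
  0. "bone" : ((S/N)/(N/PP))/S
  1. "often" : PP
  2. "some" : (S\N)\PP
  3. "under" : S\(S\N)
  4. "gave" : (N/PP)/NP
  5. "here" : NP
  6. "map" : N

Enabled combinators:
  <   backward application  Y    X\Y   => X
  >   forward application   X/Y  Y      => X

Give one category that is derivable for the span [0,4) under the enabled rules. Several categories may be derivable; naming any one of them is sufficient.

[0,7] S   >
  [0,6] S/N   >
    [0,4] (S/N)/(N/PP)   >
      [0,1] "bone" : ((S/N)/(N/PP))/S
      [1,4] S   <
        [1,3] S\N   <
          [1,2] "often" : PP
          [2,3] "some" : (S\N)\PP
        [3,4] "under" : S\(S\N)
    [4,6] N/PP   >
      [4,5] "gave" : (N/PP)/NP
      [5,6] "here" : NP
  [6,7] "map" : N

(S/N)/(N/PP)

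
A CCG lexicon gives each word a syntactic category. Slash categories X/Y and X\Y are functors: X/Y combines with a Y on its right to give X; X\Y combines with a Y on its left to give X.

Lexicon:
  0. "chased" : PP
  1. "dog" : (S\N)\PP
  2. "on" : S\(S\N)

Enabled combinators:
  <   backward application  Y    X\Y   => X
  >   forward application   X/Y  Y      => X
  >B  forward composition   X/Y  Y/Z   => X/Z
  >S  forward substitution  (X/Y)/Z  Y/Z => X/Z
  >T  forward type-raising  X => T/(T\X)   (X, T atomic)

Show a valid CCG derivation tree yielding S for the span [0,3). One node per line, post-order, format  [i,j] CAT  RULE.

[0,1] PP  lex  "chased"
[1,2] (S\N)\PP  lex  "dog"
[0,2] S\N  <  k=1
[2,3] S\(S\N)  lex  "on"
[0,3] S  <  k=2

[0,3] S   <
  [0,2] S\N   <
    [0,1] "chased" : PP
    [1,2] "dog" : (S\N)\PP
  [2,3] "on" : S\(S\N)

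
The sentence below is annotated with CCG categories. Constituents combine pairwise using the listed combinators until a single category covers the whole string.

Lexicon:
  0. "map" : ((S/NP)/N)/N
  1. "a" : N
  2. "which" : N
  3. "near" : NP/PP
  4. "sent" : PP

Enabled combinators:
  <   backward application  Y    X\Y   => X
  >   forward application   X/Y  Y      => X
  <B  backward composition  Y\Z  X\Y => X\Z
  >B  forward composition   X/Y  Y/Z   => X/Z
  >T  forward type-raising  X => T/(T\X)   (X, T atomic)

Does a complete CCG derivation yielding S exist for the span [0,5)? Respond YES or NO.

YES

[0,5] S   >
  [0,3] S/NP   >
    [0,2] (S/NP)/N   >
      [0,1] "map" : ((S/NP)/N)/N
      [1,2] "a" : N
    [2,3] "which" : N
  [3,5] NP   >
    [3,4] "near" : NP/PP
    [4,5] "sent" : PP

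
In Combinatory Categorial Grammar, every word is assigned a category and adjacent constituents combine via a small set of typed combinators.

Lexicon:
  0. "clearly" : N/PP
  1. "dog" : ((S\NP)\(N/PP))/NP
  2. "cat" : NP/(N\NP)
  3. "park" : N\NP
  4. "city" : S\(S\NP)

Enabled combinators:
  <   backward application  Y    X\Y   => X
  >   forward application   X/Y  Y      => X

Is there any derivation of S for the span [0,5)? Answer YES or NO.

YES

[0,5] S   <
  [0,4] S\NP   <
    [0,1] "clearly" : N/PP
    [1,4] (S\NP)\(N/PP)   >
      [1,2] "dog" : ((S\NP)\(N/PP))/NP
      [2,4] NP   >
        [2,3] "cat" : NP/(N\NP)
        [3,4] "park" : N\NP
  [4,5] "city" : S\(S\NP)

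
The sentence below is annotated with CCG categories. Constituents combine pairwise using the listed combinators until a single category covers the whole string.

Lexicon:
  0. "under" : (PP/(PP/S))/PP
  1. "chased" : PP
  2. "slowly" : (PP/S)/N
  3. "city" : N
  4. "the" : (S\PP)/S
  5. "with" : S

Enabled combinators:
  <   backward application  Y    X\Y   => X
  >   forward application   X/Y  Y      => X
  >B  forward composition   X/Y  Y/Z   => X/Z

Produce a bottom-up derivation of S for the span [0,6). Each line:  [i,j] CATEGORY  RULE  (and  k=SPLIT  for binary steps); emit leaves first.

[0,1] (PP/(PP/S))/PP  lex  "under"
[1,2] PP  lex  "chased"
[0,2] PP/(PP/S)  >  k=1
[2,3] (PP/S)/N  lex  "slowly"
[0,3] PP/N  >B  k=2
[3,4] N  lex  "city"
[0,4] PP  >  k=3
[4,5] (S\PP)/S  lex  "the"
[5,6] S  lex  "with"
[4,6] S\PP  >  k=5
[0,6] S  <  k=4

[0,6] S   <
  [0,4] PP   >
    [0,3] PP/N   >B
      [0,2] PP/(PP/S)   >
        [0,1] "under" : (PP/(PP/S))/PP
        [1,2] "chased" : PP
      [2,3] "slowly" : (PP/S)/N
    [3,4] "city" : N
  [4,6] S\PP   >
    [4,5] "the" : (S\PP)/S
    [5,6] "with" : S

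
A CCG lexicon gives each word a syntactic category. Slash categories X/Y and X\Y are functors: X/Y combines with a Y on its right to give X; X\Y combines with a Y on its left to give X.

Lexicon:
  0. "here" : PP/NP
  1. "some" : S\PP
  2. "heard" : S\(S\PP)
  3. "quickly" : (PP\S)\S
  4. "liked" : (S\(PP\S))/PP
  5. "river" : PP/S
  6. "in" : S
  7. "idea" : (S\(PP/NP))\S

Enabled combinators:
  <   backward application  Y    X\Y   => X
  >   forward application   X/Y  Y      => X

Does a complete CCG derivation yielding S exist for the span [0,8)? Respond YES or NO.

[0,8] S   <
  [0,1] "here" : PP/NP
  [1,8] S\(PP/NP)   <
    [1,7] S   <
      [1,4] PP\S   <
        [1,3] S   <
          [1,2] "some" : S\PP
          [2,3] "heard" : S\(S\PP)
        [3,4] "quickly" : (PP\S)\S
      [4,7] S\(PP\S)   >
        [4,5] "liked" : (S\(PP\S))/PP
        [5,7] PP   >
          [5,6] "river" : PP/S
          [6,7] "in" : S
    [7,8] "idea" : (S\(PP/NP))\S

YES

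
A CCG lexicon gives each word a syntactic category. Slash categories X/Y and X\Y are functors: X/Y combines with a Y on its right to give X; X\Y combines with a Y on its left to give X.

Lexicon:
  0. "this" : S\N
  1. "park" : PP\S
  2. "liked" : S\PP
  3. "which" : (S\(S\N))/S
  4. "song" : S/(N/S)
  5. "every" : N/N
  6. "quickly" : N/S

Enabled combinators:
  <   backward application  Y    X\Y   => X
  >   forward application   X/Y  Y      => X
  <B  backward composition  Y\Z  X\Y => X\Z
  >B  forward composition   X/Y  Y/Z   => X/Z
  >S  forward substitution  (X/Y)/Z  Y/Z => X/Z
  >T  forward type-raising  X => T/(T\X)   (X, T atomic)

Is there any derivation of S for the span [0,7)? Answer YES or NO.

[0,7] S   <
  [0,3] S\N   <B
    [0,2] PP\N   <B
      [0,1] "this" : S\N
      [1,2] "park" : PP\S
    [2,3] "liked" : S\PP
  [3,7] S\(S\N)   >
    [3,4] "which" : (S\(S\N))/S
    [4,7] S   >
      [4,5] "song" : S/(N/S)
      [5,7] N/S   >B
        [5,6] "every" : N/N
        [6,7] "quickly" : N/S

YES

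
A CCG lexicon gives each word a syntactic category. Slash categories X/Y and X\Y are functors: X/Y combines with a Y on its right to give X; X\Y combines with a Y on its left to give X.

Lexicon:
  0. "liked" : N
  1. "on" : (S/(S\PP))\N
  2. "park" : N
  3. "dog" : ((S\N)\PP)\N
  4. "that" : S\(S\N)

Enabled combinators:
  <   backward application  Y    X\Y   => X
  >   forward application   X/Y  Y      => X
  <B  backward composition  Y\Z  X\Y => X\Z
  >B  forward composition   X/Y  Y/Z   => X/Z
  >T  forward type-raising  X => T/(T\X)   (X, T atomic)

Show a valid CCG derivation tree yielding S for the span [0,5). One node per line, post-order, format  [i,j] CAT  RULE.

[0,1] N  lex  "liked"
[1,2] (S/(S\PP))\N  lex  "on"
[0,2] S/(S\PP)  <  k=1
[2,3] N  lex  "park"
[3,4] ((S\N)\PP)\N  lex  "dog"
[2,4] (S\N)\PP  <  k=3
[4,5] S\(S\N)  lex  "that"
[2,5] S\PP  <B  k=4
[0,5] S  >  k=2

[0,5] S   >
  [0,2] S/(S\PP)   <
    [0,1] "liked" : N
    [1,2] "on" : (S/(S\PP))\N
  [2,5] S\PP   <B
    [2,4] (S\N)\PP   <
      [2,3] "park" : N
      [3,4] "dog" : ((S\N)\PP)\N
    [4,5] "that" : S\(S\N)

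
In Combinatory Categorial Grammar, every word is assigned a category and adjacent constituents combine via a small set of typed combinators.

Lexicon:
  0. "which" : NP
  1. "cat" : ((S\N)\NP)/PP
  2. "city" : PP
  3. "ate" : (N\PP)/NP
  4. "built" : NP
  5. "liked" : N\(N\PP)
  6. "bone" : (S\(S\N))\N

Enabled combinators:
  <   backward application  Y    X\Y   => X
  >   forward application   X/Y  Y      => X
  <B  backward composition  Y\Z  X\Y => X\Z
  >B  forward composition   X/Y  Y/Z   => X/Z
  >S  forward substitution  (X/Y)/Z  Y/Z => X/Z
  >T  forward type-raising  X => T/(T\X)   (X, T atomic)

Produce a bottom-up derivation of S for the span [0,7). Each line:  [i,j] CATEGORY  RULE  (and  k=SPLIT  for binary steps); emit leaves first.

[0,7] S   <
  [0,3] S\N   <
    [0,1] "which" : NP
    [1,3] (S\N)\NP   >
      [1,2] "cat" : ((S\N)\NP)/PP
      [2,3] "city" : PP
  [3,7] S\(S\N)   <
    [3,6] N   <
      [3,5] N\PP   >
        [3,4] "ate" : (N\PP)/NP
        [4,5] "built" : NP
      [5,6] "liked" : N\(N\PP)
    [6,7] "bone" : (S\(S\N))\N

[0,1] NP  lex  "which"
[1,2] ((S\N)\NP)/PP  lex  "cat"
[2,3] PP  lex  "city"
[1,3] (S\N)\NP  >  k=2
[0,3] S\N  <  k=1
[3,4] (N\PP)/NP  lex  "ate"
[4,5] NP  lex  "built"
[3,5] N\PP  >  k=4
[5,6] N\(N\PP)  lex  "liked"
[3,6] N  <  k=5
[6,7] (S\(S\N))\N  lex  "bone"
[3,7] S\(S\N)  <  k=6
[0,7] S  <  k=3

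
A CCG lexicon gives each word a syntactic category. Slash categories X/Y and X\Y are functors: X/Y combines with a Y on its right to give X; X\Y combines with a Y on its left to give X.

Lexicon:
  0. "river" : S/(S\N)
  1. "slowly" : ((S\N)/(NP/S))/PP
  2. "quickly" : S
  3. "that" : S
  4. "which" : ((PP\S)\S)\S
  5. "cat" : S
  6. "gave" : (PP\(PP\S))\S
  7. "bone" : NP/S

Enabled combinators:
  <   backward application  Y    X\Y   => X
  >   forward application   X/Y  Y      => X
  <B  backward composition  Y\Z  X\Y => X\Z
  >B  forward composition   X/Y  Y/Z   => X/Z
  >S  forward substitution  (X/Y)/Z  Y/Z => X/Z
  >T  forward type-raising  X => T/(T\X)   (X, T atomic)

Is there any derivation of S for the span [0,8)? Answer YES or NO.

YES

[0,8] S   >
  [0,1] "river" : S/(S\N)
  [1,8] S\N   >
    [1,7] (S\N)/(NP/S)   >
      [1,2] "slowly" : ((S\N)/(NP/S))/PP
      [2,7] PP   <
        [2,5] PP\S   <
          [2,3] "quickly" : S
          [3,5] (PP\S)\S   <
            [3,4] "that" : S
            [4,5] "which" : ((PP\S)\S)\S
        [5,7] PP\(PP\S)   <
          [5,6] "cat" : S
          [6,7] "gave" : (PP\(PP\S))\S
    [7,8] "bone" : NP/S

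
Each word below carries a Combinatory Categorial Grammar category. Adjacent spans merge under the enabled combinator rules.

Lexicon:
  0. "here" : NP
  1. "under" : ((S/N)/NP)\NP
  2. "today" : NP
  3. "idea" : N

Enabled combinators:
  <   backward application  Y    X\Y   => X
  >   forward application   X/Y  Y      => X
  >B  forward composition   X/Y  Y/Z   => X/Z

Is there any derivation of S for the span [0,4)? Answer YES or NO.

YES

[0,4] S   >
  [0,3] S/N   >
    [0,2] (S/N)/NP   <
      [0,1] "here" : NP
      [1,2] "under" : ((S/N)/NP)\NP
    [2,3] "today" : NP
  [3,4] "idea" : N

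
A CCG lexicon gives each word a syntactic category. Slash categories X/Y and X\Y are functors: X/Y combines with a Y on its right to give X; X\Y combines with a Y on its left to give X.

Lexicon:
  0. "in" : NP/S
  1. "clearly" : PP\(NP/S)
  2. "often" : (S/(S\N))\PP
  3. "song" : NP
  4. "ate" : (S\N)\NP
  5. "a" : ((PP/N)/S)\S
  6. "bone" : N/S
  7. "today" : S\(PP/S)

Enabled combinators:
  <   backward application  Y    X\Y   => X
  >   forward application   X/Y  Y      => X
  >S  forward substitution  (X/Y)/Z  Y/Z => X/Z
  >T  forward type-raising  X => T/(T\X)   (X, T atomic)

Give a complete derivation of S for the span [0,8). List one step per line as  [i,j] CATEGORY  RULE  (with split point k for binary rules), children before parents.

[0,8] S   <
  [0,7] PP/S   >S
    [0,6] (PP/N)/S   <
      [0,5] S   >
        [0,3] S/(S\N)   <
          [0,2] PP   <
            [0,1] "in" : NP/S
            [1,2] "clearly" : PP\(NP/S)
          [2,3] "often" : (S/(S\N))\PP
        [3,5] S\N   <
          [3,4] "song" : NP
          [4,5] "ate" : (S\N)\NP
      [5,6] "a" : ((PP/N)/S)\S
    [6,7] "bone" : N/S
  [7,8] "today" : S\(PP/S)

[0,1] NP/S  lex  "in"
[1,2] PP\(NP/S)  lex  "clearly"
[0,2] PP  <  k=1
[2,3] (S/(S\N))\PP  lex  "often"
[0,3] S/(S\N)  <  k=2
[3,4] NP  lex  "song"
[4,5] (S\N)\NP  lex  "ate"
[3,5] S\N  <  k=4
[0,5] S  >  k=3
[5,6] ((PP/N)/S)\S  lex  "a"
[0,6] (PP/N)/S  <  k=5
[6,7] N/S  lex  "bone"
[0,7] PP/S  >S  k=6
[7,8] S\(PP/S)  lex  "today"
[0,8] S  <  k=7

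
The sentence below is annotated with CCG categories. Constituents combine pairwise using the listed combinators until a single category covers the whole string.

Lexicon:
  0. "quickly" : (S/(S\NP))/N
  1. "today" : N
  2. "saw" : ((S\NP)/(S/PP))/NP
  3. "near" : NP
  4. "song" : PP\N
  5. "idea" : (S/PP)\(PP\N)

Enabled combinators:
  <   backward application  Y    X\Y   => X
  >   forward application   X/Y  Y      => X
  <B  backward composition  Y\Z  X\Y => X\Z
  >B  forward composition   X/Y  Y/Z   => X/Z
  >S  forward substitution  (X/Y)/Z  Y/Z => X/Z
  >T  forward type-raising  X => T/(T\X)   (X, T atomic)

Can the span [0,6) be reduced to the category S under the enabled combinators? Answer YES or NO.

YES

[0,6] S   >
  [0,2] S/(S\NP)   >
    [0,1] "quickly" : (S/(S\NP))/N
    [1,2] "today" : N
  [2,6] S\NP   >
    [2,4] (S\NP)/(S/PP)   >
      [2,3] "saw" : ((S\NP)/(S/PP))/NP
      [3,4] "near" : NP
    [4,6] S/PP   <
      [4,5] "song" : PP\N
      [5,6] "idea" : (S/PP)\(PP\N)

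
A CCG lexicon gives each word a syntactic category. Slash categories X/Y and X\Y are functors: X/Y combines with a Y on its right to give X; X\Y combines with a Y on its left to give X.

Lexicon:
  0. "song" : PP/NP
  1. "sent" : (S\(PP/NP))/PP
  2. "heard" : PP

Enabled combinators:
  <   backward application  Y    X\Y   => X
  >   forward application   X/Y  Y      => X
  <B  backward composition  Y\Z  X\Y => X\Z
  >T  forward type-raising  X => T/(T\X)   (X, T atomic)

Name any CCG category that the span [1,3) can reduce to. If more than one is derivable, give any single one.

[0,3] S   <
  [0,1] "song" : PP/NP
  [1,3] S\(PP/NP)   >
    [1,2] "sent" : (S\(PP/NP))/PP
    [2,3] "heard" : PP

S\(PP/NP)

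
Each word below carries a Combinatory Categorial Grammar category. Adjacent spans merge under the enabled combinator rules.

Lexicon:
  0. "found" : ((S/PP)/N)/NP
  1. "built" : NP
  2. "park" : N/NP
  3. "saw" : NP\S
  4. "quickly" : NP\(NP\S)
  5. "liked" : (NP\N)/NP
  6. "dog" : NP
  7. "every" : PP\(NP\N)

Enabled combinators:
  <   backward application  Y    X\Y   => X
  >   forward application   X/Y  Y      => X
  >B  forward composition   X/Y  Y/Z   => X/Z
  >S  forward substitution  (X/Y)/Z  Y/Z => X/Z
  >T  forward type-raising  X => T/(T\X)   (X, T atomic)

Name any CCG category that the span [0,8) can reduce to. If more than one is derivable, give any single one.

S

[0,8] S   >
  [0,5] S/PP   >
    [0,2] (S/PP)/N   >
      [0,1] "found" : ((S/PP)/N)/NP
      [1,2] "built" : NP
    [2,5] N   >
      [2,3] "park" : N/NP
      [3,5] NP   <
        [3,4] "saw" : NP\S
        [4,5] "quickly" : NP\(NP\S)
  [5,8] PP   <
    [5,7] NP\N   >
      [5,6] "liked" : (NP\N)/NP
      [6,7] "dog" : NP
    [7,8] "every" : PP\(NP\N)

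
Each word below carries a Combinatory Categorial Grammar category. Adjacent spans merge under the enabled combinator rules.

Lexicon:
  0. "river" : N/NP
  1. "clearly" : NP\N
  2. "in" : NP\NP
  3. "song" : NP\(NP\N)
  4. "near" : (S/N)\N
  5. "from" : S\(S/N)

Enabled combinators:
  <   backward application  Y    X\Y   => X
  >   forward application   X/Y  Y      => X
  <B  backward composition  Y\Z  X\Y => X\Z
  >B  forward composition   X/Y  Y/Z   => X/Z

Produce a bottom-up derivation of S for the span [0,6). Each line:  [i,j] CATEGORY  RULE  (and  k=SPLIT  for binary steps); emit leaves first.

[0,1] N/NP  lex  "river"
[1,2] NP\N  lex  "clearly"
[2,3] NP\NP  lex  "in"
[1,3] NP\N  <B  k=2
[3,4] NP\(NP\N)  lex  "song"
[1,4] NP  <  k=3
[0,4] N  >  k=1
[4,5] (S/N)\N  lex  "near"
[5,6] S\(S/N)  lex  "from"
[4,6] S\N  <B  k=5
[0,6] S  <  k=4

[0,6] S   <
  [0,4] N   >
    [0,1] "river" : N/NP
    [1,4] NP   <
      [1,3] NP\N   <B
        [1,2] "clearly" : NP\N
        [2,3] "in" : NP\NP
      [3,4] "song" : NP\(NP\N)
  [4,6] S\N   <B
    [4,5] "near" : (S/N)\N
    [5,6] "from" : S\(S/N)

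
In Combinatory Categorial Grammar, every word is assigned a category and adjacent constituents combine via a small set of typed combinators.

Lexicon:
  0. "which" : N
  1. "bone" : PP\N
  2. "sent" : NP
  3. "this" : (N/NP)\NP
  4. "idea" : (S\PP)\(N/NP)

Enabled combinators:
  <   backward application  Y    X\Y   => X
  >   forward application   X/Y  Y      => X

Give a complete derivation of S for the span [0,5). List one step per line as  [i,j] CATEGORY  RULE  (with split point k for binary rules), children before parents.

[0,1] N  lex  "which"
[1,2] PP\N  lex  "bone"
[0,2] PP  <  k=1
[2,3] NP  lex  "sent"
[3,4] (N/NP)\NP  lex  "this"
[2,4] N/NP  <  k=3
[4,5] (S\PP)\(N/NP)  lex  "idea"
[2,5] S\PP  <  k=4
[0,5] S  <  k=2

[0,5] S   <
  [0,2] PP   <
    [0,1] "which" : N
    [1,2] "bone" : PP\N
  [2,5] S\PP   <
    [2,4] N/NP   <
      [2,3] "sent" : NP
      [3,4] "this" : (N/NP)\NP
    [4,5] "idea" : (S\PP)\(N/NP)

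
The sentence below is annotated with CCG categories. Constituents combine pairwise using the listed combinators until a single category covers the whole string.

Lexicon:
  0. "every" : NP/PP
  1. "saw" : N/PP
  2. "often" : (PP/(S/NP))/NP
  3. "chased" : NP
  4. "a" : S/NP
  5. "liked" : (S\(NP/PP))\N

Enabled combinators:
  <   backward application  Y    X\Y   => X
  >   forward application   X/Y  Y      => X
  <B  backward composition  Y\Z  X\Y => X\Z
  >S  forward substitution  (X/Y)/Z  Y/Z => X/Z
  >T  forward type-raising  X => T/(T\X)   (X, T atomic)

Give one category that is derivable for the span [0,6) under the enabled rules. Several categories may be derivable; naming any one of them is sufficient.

S

[0,6] S   <
  [0,1] "every" : NP/PP
  [1,6] S\(NP/PP)   <
    [1,5] N   >
      [1,2] "saw" : N/PP
      [2,5] PP   >
        [2,4] PP/(S/NP)   >
          [2,3] "often" : (PP/(S/NP))/NP
          [3,4] "chased" : NP
        [4,5] "a" : S/NP
    [5,6] "liked" : (S\(NP/PP))\N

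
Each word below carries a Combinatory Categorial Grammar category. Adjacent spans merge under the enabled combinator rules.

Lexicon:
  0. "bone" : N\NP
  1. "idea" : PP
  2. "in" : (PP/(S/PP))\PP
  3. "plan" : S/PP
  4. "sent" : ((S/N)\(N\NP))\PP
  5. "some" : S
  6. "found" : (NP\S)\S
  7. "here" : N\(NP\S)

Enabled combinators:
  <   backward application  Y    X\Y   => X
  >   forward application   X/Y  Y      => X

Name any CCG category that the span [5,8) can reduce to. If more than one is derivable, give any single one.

N

[0,8] S   >
  [0,5] S/N   <
    [0,1] "bone" : N\NP
    [1,5] (S/N)\(N\NP)   <
      [1,4] PP   >
        [1,3] PP/(S/PP)   <
          [1,2] "idea" : PP
          [2,3] "in" : (PP/(S/PP))\PP
        [3,4] "plan" : S/PP
      [4,5] "sent" : ((S/N)\(N\NP))\PP
  [5,8] N   <
    [5,7] NP\S   <
      [5,6] "some" : S
      [6,7] "found" : (NP\S)\S
    [7,8] "here" : N\(NP\S)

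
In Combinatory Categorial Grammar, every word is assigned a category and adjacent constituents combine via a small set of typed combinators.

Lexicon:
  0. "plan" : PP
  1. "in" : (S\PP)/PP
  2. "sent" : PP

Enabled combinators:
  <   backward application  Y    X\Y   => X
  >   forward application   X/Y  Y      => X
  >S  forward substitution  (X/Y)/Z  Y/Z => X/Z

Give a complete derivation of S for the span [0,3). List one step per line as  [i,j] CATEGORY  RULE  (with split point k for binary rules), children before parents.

[0,1] PP  lex  "plan"
[1,2] (S\PP)/PP  lex  "in"
[2,3] PP  lex  "sent"
[1,3] S\PP  >  k=2
[0,3] S  <  k=1

[0,3] S   <
  [0,1] "plan" : PP
  [1,3] S\PP   >
    [1,2] "in" : (S\PP)/PP
    [2,3] "sent" : PP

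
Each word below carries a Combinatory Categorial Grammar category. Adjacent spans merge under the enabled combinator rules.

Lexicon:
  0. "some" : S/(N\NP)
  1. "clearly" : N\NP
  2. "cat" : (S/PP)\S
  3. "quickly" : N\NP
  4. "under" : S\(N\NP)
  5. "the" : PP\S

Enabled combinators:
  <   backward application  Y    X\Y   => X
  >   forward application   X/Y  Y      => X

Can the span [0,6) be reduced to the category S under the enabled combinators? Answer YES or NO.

YES

[0,6] S   >
  [0,3] S/PP   <
    [0,2] S   >
      [0,1] "some" : S/(N\NP)
      [1,2] "clearly" : N\NP
    [2,3] "cat" : (S/PP)\S
  [3,6] PP   <
    [3,5] S   <
      [3,4] "quickly" : N\NP
      [4,5] "under" : S\(N\NP)
    [5,6] "the" : PP\S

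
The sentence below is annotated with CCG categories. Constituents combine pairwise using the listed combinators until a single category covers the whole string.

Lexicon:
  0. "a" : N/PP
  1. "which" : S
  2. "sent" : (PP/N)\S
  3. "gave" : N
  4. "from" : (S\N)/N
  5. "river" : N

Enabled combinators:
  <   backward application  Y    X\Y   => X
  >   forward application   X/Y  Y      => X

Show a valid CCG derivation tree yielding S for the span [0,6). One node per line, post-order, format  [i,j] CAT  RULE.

[0,1] N/PP  lex  "a"
[1,2] S  lex  "which"
[2,3] (PP/N)\S  lex  "sent"
[1,3] PP/N  <  k=2
[3,4] N  lex  "gave"
[1,4] PP  >  k=3
[0,4] N  >  k=1
[4,5] (S\N)/N  lex  "from"
[5,6] N  lex  "river"
[4,6] S\N  >  k=5
[0,6] S  <  k=4

[0,6] S   <
  [0,4] N   >
    [0,1] "a" : N/PP
    [1,4] PP   >
      [1,3] PP/N   <
        [1,2] "which" : S
        [2,3] "sent" : (PP/N)\S
      [3,4] "gave" : N
  [4,6] S\N   >
    [4,5] "from" : (S\N)/N
    [5,6] "river" : N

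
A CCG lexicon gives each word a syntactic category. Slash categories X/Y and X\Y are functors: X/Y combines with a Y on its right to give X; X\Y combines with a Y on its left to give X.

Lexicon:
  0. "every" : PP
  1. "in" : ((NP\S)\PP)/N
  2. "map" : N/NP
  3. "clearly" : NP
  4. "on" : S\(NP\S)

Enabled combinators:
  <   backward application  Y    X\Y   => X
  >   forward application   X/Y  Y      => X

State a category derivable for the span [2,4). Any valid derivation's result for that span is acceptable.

N

[0,5] S   <
  [0,4] NP\S   <
    [0,1] "every" : PP
    [1,4] (NP\S)\PP   >
      [1,2] "in" : ((NP\S)\PP)/N
      [2,4] N   >
        [2,3] "map" : N/NP
        [3,4] "clearly" : NP
  [4,5] "on" : S\(NP\S)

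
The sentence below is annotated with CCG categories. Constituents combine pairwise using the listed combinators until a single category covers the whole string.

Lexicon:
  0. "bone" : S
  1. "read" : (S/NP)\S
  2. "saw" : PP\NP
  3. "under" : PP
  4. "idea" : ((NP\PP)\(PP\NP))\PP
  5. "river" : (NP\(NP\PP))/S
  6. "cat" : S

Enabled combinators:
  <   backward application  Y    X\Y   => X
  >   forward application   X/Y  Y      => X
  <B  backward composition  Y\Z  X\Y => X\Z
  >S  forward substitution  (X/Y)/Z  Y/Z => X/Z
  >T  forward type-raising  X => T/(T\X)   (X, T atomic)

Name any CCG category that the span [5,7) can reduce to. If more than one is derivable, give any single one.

NP\(NP\PP)

[0,7] S   >
  [0,2] S/NP   <
    [0,1] "bone" : S
    [1,2] "read" : (S/NP)\S
  [2,7] NP   <
    [2,5] NP\PP   <
      [2,3] "saw" : PP\NP
      [3,5] (NP\PP)\(PP\NP)   <
        [3,4] "under" : PP
        [4,5] "idea" : ((NP\PP)\(PP\NP))\PP
    [5,7] NP\(NP\PP)   >
      [5,6] "river" : (NP\(NP\PP))/S
      [6,7] "cat" : S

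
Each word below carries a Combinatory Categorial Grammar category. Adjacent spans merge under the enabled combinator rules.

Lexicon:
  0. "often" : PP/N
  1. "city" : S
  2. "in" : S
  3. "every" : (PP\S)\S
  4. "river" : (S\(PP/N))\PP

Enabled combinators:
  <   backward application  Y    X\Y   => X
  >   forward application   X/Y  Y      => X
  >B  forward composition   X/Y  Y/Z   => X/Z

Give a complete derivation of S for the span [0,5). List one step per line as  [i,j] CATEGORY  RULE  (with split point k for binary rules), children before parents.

[0,1] PP/N  lex  "often"
[1,2] S  lex  "city"
[2,3] S  lex  "in"
[3,4] (PP\S)\S  lex  "every"
[2,4] PP\S  <  k=3
[1,4] PP  <  k=2
[4,5] (S\(PP/N))\PP  lex  "river"
[1,5] S\(PP/N)  <  k=4
[0,5] S  <  k=1

[0,5] S   <
  [0,1] "often" : PP/N
  [1,5] S\(PP/N)   <
    [1,4] PP   <
      [1,2] "city" : S
      [2,4] PP\S   <
        [2,3] "in" : S
        [3,4] "every" : (PP\S)\S
    [4,5] "river" : (S\(PP/N))\PP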